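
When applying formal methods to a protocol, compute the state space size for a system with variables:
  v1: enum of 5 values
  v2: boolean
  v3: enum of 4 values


State space = product of domain sizes of all variables.
Domain sizes:
  v1 (enum of 5 values): 5
  v2 (boolean): 2
  v3 (enum of 4 values): 4
Product = 5 * 2 * 4 = 40

40


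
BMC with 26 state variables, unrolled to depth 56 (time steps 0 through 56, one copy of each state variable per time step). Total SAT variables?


BMC unrolls to depth k, creating one copy of each state var for steps 0..k.
Step count = 56 + 1 = 57 (steps 0 through 56)
Vars per step = 26
Total = 26 * 57 = 1482

1482


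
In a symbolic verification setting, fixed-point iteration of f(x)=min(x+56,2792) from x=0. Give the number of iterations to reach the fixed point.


Step 1: x=0, cap=2792, increment=56
Step 2: x grows by 56 each step until capped at 2792; fixed point is x=2792
Step 3: iterations = ceil(2792/56) = 50

50


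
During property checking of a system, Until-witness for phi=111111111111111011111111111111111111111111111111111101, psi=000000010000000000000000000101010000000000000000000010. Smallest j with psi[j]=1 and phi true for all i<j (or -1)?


(phi U psi) at 0: need smallest j with psi[j]=1 and phi[i]=1 for all i in [0,j).
Scan from step 0:
  step 0: phi=1, psi=0 -> continue
  step 1: phi=1, psi=0 -> continue
  step 2: phi=1, psi=0 -> continue
  step 3: phi=1, psi=0 -> continue
  step 7: psi=1 and phi held for [0,7) -> witness found
Witness step = 7

7


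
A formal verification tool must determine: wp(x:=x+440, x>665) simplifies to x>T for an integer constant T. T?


Formula: wp(x:=E, P) = P[E/x] (substitute E for x in postcondition)
Step 1: Postcondition: x>665
Step 2: Substitute x+440 for x: x+440>665
Step 3: Solve for x: x > 665-440 = 225

225


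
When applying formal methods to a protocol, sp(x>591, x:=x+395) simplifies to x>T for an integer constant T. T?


Formula: sp(P, x:=E) = exists old_x. (x = E[old_x/x]) AND P[old_x/x] (old_x is the value of x before the assignment; eliminate old_x by solving x = E[old_x/x] for old_x)
Step 1: Precondition P: x>591, i.e. old_x > 591
Step 2: Assignment gives x = old_x + 395, so old_x = x - 395
Step 3: Substitute into P: x - 395 > 591
Step 4: Simplify: x > 591+395 = 986

986


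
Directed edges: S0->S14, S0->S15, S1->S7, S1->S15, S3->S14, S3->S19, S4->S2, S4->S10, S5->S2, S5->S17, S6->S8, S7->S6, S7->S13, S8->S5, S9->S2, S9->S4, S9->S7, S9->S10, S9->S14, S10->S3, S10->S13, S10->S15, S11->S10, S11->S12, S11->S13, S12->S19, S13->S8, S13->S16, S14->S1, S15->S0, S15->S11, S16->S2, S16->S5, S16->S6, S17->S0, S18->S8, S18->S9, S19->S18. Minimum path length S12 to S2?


BFS layer-by-layer from S12:
  dist 0: {S12}
  dist 1: {S19}
  dist 2: {S18}
  dist 3: {S8, S9}
  dist 4: {S2, S4, S5, S7, S10, S14}
  -> S2 reached at distance 4
Shortest path length = 4

4


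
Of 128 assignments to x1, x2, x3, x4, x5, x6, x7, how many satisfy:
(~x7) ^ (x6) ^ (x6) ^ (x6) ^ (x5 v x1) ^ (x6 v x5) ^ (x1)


CNF with 7 clauses over 7 vars (128 assignments).
An assignment satisfies CNF iff every clause has >=1 true literal.
Check each row (bits = x1,x2,x3,x4,x5,x6,x7; clause T/F shown):
  row 0 [0000000]: clauses=TFFFFFF -> 0
  row 1 [0000001]: clauses=FFFFFFF -> 0
  row 2 [0000010]: clauses=TTTTFTF -> 0
  row 3 [0000011]: clauses=FTTTFTF -> 0
  row 4 [0000100]: clauses=TFFFTTF -> 0
  (every remaining row is evaluated the same way; all 128 results are listed next)
Full result column, 8 rows per line (x1,x2,x3,x4 fixed per line; x5,x6,x7 runs 000..111 left to right):
  rows 0-7 [x1,x2,x3,x4=0000]: 00000000  (ones: 0)
  rows 8-15 [x1,x2,x3,x4=0001]: 00000000  (ones: 0)
  rows 16-23 [x1,x2,x3,x4=0010]: 00000000  (ones: 0)
  rows 24-31 [x1,x2,x3,x4=0011]: 00000000  (ones: 0)
  rows 32-39 [x1,x2,x3,x4=0100]: 00000000  (ones: 0)
  rows 40-47 [x1,x2,x3,x4=0101]: 00000000  (ones: 0)
  rows 48-55 [x1,x2,x3,x4=0110]: 00000000  (ones: 0)
  rows 56-63 [x1,x2,x3,x4=0111]: 00000000  (ones: 0)
  rows 64-71 [x1,x2,x3,x4=1000]: 00100010  (ones: 2)
  rows 72-79 [x1,x2,x3,x4=1001]: 00100010  (ones: 2)
  rows 80-87 [x1,x2,x3,x4=1010]: 00100010  (ones: 2)
  rows 88-95 [x1,x2,x3,x4=1011]: 00100010  (ones: 2)
  rows 96-103 [x1,x2,x3,x4=1100]: 00100010  (ones: 2)
  rows 104-111 [x1,x2,x3,x4=1101]: 00100010  (ones: 2)
  rows 112-119 [x1,x2,x3,x4=1110]: 00100010  (ones: 2)
  rows 120-127 [x1,x2,x3,x4=1111]: 00100010  (ones: 2)
Satisfying assignments = 0+0+0+0+0+0+0+0+2+2+2+2+2+2+2+2 = 16

16


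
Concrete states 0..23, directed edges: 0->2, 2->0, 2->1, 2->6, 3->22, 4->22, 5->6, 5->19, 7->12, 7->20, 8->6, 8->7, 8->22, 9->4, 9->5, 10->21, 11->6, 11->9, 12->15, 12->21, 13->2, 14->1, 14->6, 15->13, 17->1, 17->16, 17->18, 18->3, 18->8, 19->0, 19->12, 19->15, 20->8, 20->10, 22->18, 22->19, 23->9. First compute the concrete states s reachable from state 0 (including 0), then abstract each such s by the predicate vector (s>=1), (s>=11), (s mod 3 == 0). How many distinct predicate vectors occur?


BFS from 0:
Concrete reachable: {0, 1, 2, 6}
Abstract via predicates (s>=1), (s>=11), (s mod 3 == 0):
  (0,0,1) <- {0}
  (1,0,0) <- {1, 2}
  (1,0,1) <- {6}
Distinct abstract states = 3

3


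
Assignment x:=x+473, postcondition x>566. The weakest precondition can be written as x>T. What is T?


Formula: wp(x:=E, P) = P[E/x] (substitute E for x in postcondition)
Step 1: Postcondition: x>566
Step 2: Substitute x+473 for x: x+473>566
Step 3: Solve for x: x > 566-473 = 93

93


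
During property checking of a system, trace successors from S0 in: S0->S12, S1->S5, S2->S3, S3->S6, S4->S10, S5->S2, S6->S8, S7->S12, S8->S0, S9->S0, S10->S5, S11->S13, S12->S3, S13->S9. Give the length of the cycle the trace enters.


Trace from S0 until a state repeats:
  S0 -> S12 -> S3 -> S6 -> S8 -> S0
S0 first seen at step 0, revisited at step 5.
Cycle length = 5 - 0 = 5

5


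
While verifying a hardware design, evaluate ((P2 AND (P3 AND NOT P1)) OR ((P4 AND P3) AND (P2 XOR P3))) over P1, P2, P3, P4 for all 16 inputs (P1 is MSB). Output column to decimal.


Formula: ((P2 AND (P3 AND NOT P1)) OR ((P4 AND P3) AND (P2 XOR P3))) over P1, P2, P3, P4 (16 rows)
Evaluate each row (bits = P1,P2,P3,P4, MSB first):
  row 0 [0000]: ((0 AND (0 AND NOT 0)) OR ((0 AND 0) AND (0 XOR 0))) -> 0
  row 1 [0001]: ((0 AND (0 AND NOT 0)) OR ((1 AND 0) AND (0 XOR 0))) -> 0
  row 2 [0010]: ((0 AND (1 AND NOT 0)) OR ((0 AND 1) AND (0 XOR 1))) -> 0
  row 3 [0011]: ((0 AND (1 AND NOT 0)) OR ((1 AND 1) AND (0 XOR 1))) -> 1
  row 4 [0100]: ((1 AND (0 AND NOT 0)) OR ((0 AND 0) AND (1 XOR 0))) -> 0
  row 5 [0101]: ((1 AND (0 AND NOT 0)) OR ((1 AND 0) AND (1 XOR 0))) -> 0
  row 6 [0110]: ((1 AND (1 AND NOT 0)) OR ((0 AND 1) AND (1 XOR 1))) -> 1
  row 7 [0111]: ((1 AND (1 AND NOT 0)) OR ((1 AND 1) AND (1 XOR 1))) -> 1
  row 8 [1000]: ((0 AND (0 AND NOT 1)) OR ((0 AND 0) AND (0 XOR 0))) -> 0
  row 9 [1001]: ((0 AND (0 AND NOT 1)) OR ((1 AND 0) AND (0 XOR 0))) -> 0
  row 10 [1010]: ((0 AND (1 AND NOT 1)) OR ((0 AND 1) AND (0 XOR 1))) -> 0
  row 11 [1011]: ((0 AND (1 AND NOT 1)) OR ((1 AND 1) AND (0 XOR 1))) -> 1
  row 12 [1100]: ((1 AND (0 AND NOT 1)) OR ((0 AND 0) AND (1 XOR 0))) -> 0
  row 13 [1101]: ((1 AND (0 AND NOT 1)) OR ((1 AND 0) AND (1 XOR 0))) -> 0
  row 14 [1110]: ((1 AND (1 AND NOT 1)) OR ((0 AND 1) AND (1 XOR 1))) -> 0
  row 15 [1111]: ((1 AND (1 AND NOT 1)) OR ((1 AND 1) AND (1 XOR 1))) -> 0
Full result column, 4 rows per line (P1,P2 fixed per line; P3,P4 runs 00..11 left to right):
  rows 0-3 [P1,P2=00]: 0001  = hex 1
  rows 4-7 [P1,P2=01]: 0011  = hex 3
  rows 8-11 [P1,P2=10]: 0001  = hex 1
  rows 12-15 [P1,P2=11]: 0000  = hex 0
Output column (row 0 .. row 15) = 0001001100010000
Output column grouped in 4s = 0001 0011 0001 0000 = 0x1310
Convert to decimal digit by digit (value = value*16 + digit):
  1 -> 1
  1*16 + 3 = 19
  19*16 + 1 = 305
  305*16 + 0 = 4880
Decimal = 4880

4880


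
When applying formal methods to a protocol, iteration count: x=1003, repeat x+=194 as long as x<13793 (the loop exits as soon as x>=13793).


Step 1: x goes from 1003 toward 13793 by 194; the body runs while x<13793, so iterations = ceil((bound-start)/step)
Step 2: Distance=12790
Step 3: ceil(12790/194)=66

66


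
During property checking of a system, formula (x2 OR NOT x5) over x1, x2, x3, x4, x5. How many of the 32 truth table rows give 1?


Formula: (x2 OR NOT x5) over 5 vars (32 rows)
Evaluate each row (x1, x2, x3, x4, x5 as bits, MSB first):
  row 0 [00000]: (0 OR NOT 0) -> 1
  row 1 [00001]: (0 OR NOT 1) -> 0
  row 2 [00010]: (0 OR NOT 0) -> 1
  row 3 [00011]: (0 OR NOT 1) -> 0
  row 4 [00100]: (0 OR NOT 0) -> 1
  row 5 [00101]: (0 OR NOT 1) -> 0
  row 6 [00110]: (0 OR NOT 0) -> 1
  row 7 [00111]: (0 OR NOT 1) -> 0
  row 8 [01000]: (1 OR NOT 0) -> 1
  row 9 [01001]: (1 OR NOT 1) -> 1
  row 10 [01010]: (1 OR NOT 0) -> 1
  row 11 [01011]: (1 OR NOT 1) -> 1
  row 12 [01100]: (1 OR NOT 0) -> 1
  row 13 [01101]: (1 OR NOT 1) -> 1
  row 14 [01110]: (1 OR NOT 0) -> 1
  row 15 [01111]: (1 OR NOT 1) -> 1
  row 16 [10000]: (0 OR NOT 0) -> 1
  row 17 [10001]: (0 OR NOT 1) -> 0
  row 18 [10010]: (0 OR NOT 0) -> 1
  row 19 [10011]: (0 OR NOT 1) -> 0
  row 20 [10100]: (0 OR NOT 0) -> 1
  row 21 [10101]: (0 OR NOT 1) -> 0
  row 22 [10110]: (0 OR NOT 0) -> 1
  row 23 [10111]: (0 OR NOT 1) -> 0
  row 24 [11000]: (1 OR NOT 0) -> 1
  row 25 [11001]: (1 OR NOT 1) -> 1
  row 26 [11010]: (1 OR NOT 0) -> 1
  row 27 [11011]: (1 OR NOT 1) -> 1
  row 28 [11100]: (1 OR NOT 0) -> 1
  row 29 [11101]: (1 OR NOT 1) -> 1
  row 30 [11110]: (1 OR NOT 0) -> 1
  row 31 [11111]: (1 OR NOT 1) -> 1
Full result column, 8 rows per line (x1,x2 fixed per line; x3,x4,x5 runs 000..111 left to right):
  rows 0-7 [x1,x2=00]: 10101010  (ones: 4)
  rows 8-15 [x1,x2=01]: 11111111  (ones: 8)
  rows 16-23 [x1,x2=10]: 10101010  (ones: 4)
  rows 24-31 [x1,x2=11]: 11111111  (ones: 8)
Count of 1-rows = 4+8+4+8 = 24

24


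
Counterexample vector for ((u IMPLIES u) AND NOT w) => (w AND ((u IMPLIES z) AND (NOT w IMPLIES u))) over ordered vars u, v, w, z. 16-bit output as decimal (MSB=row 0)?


F1 = ((u IMPLIES u) AND NOT w)
F2 = (w AND ((u IMPLIES z) AND (NOT w IMPLIES u)))
Counterexample to F1=>F2 is where F1=1 and F2=0.
Evaluate each row (bits = u,v,w,z, MSB first):
  row 0 [0000]: F1=1 F2=0 -> F1&~F2 -> 1
  row 1 [0001]: F1=1 F2=0 -> F1&~F2 -> 1
  row 2 [0010]: F1=0 F2=1 -> F1&~F2 -> 0
  row 3 [0011]: F1=0 F2=1 -> F1&~F2 -> 0
  row 4 [0100]: F1=1 F2=0 -> F1&~F2 -> 1
  row 5 [0101]: F1=1 F2=0 -> F1&~F2 -> 1
  row 6 [0110]: F1=0 F2=1 -> F1&~F2 -> 0
  row 7 [0111]: F1=0 F2=1 -> F1&~F2 -> 0
  row 8 [1000]: F1=1 F2=0 -> F1&~F2 -> 1
  row 9 [1001]: F1=1 F2=0 -> F1&~F2 -> 1
  row 10 [1010]: F1=0 F2=0 -> F1&~F2 -> 0
  row 11 [1011]: F1=0 F2=1 -> F1&~F2 -> 0
  row 12 [1100]: F1=1 F2=0 -> F1&~F2 -> 1
  row 13 [1101]: F1=1 F2=0 -> F1&~F2 -> 1
  row 14 [1110]: F1=0 F2=0 -> F1&~F2 -> 0
  row 15 [1111]: F1=0 F2=1 -> F1&~F2 -> 0
Full result column, 4 rows per line (u,v fixed per line; w,z runs 00..11 left to right):
  rows 0-3 [u,v=00]: 1100  = hex C
  rows 4-7 [u,v=01]: 1100  = hex C
  rows 8-11 [u,v=10]: 1100  = hex C
  rows 12-15 [u,v=11]: 1100  = hex C
Counterexample vector (row 0 .. row 15) = 1100110011001100
Output column grouped in 4s = 1100 1100 1100 1100 = 0xCCCC
Convert to decimal digit by digit (value = value*16 + digit):
  C -> 12
  12*16 + 12 (C) = 204
  204*16 + 12 (C) = 3276
  3276*16 + 12 (C) = 52428
Decimal = 52428

52428


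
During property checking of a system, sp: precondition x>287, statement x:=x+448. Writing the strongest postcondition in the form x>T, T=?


Formula: sp(P, x:=E) = exists old_x. (x = E[old_x/x]) AND P[old_x/x] (old_x is the value of x before the assignment; eliminate old_x by solving x = E[old_x/x] for old_x)
Step 1: Precondition P: x>287, i.e. old_x > 287
Step 2: Assignment gives x = old_x + 448, so old_x = x - 448
Step 3: Substitute into P: x - 448 > 287
Step 4: Simplify: x > 287+448 = 735

735


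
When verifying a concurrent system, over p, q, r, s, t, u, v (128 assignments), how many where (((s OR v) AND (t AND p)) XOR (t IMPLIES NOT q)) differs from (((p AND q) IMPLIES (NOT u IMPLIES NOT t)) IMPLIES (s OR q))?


F1 = (((s OR v) AND (t AND p)) XOR (t IMPLIES NOT q))
F2 = (((p AND q) IMPLIES (NOT u IMPLIES NOT t)) IMPLIES (s OR q))
Evaluate both on each of 128 rows (bits = p,q,r,s,t,u,v):
  row 0 [0000000]: F1=1 F2=0 (differ) -> 1
  row 1 [0000001]: F1=1 F2=0 (differ) -> 1
  row 2 [0000010]: F1=1 F2=0 (differ) -> 1
  row 3 [0000011]: F1=1 F2=0 (differ) -> 1
  row 4 [0000100]: F1=1 F2=0 (differ) -> 1
  (every remaining row is evaluated the same way; all 128 results are listed next)
Full result column, 8 rows per line (p,q,r,s fixed per line; t,u,v runs 000..111 left to right):
  rows 0-7 [p,q,r,s=0000]: 11111111  (ones: 8)
  rows 8-15 [p,q,r,s=0001]: 00000000  (ones: 0)
  rows 16-23 [p,q,r,s=0010]: 11111111  (ones: 8)
  rows 24-31 [p,q,r,s=0011]: 00000000  (ones: 0)
  rows 32-39 [p,q,r,s=0100]: 00001111  (ones: 4)
  rows 40-47 [p,q,r,s=0101]: 00001111  (ones: 4)
  rows 48-55 [p,q,r,s=0110]: 00001111  (ones: 4)
  rows 56-63 [p,q,r,s=0111]: 00001111  (ones: 4)
  rows 64-71 [p,q,r,s=1000]: 11111010  (ones: 6)
  rows 72-79 [p,q,r,s=1001]: 00001111  (ones: 4)
  rows 80-87 [p,q,r,s=1010]: 11111010  (ones: 6)
  rows 88-95 [p,q,r,s=1011]: 00001111  (ones: 4)
  rows 96-103 [p,q,r,s=1100]: 00001010  (ones: 2)
  rows 104-111 [p,q,r,s=1101]: 00000000  (ones: 0)
  rows 112-119 [p,q,r,s=1110]: 00001010  (ones: 2)
  rows 120-127 [p,q,r,s=1111]: 00000000  (ones: 0)
Disagreements = 8+0+8+0+4+4+4+4+6+4+6+4+2+0+2+0 = 56

56


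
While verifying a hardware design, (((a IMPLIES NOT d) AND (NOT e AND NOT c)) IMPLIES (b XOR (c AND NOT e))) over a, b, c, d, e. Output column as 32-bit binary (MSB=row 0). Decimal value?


Formula: (((a IMPLIES NOT d) AND (NOT e AND NOT c)) IMPLIES (b XOR (c AND NOT e))) over a, b, c, d, e (32 rows)
Evaluate each row (bits = a,b,c,d,e, MSB first):
  row 0 [00000]: (((0 IMPLIES NOT 0) AND (NOT 0 AND NOT 0)) IMPLIES (0 XOR (0 AND NOT 0))) -> 0
  row 1 [00001]: (((0 IMPLIES NOT 0) AND (NOT 1 AND NOT 0)) IMPLIES (0 XOR (0 AND NOT 1))) -> 1
  row 2 [00010]: (((0 IMPLIES NOT 1) AND (NOT 0 AND NOT 0)) IMPLIES (0 XOR (0 AND NOT 0))) -> 0
  row 3 [00011]: (((0 IMPLIES NOT 1) AND (NOT 1 AND NOT 0)) IMPLIES (0 XOR (0 AND NOT 1))) -> 1
  row 4 [00100]: (((0 IMPLIES NOT 0) AND (NOT 0 AND NOT 1)) IMPLIES (0 XOR (1 AND NOT 0))) -> 1
  row 5 [00101]: (((0 IMPLIES NOT 0) AND (NOT 1 AND NOT 1)) IMPLIES (0 XOR (1 AND NOT 1))) -> 1
  row 6 [00110]: (((0 IMPLIES NOT 1) AND (NOT 0 AND NOT 1)) IMPLIES (0 XOR (1 AND NOT 0))) -> 1
  row 7 [00111]: (((0 IMPLIES NOT 1) AND (NOT 1 AND NOT 1)) IMPLIES (0 XOR (1 AND NOT 1))) -> 1
  row 8 [01000]: (((0 IMPLIES NOT 0) AND (NOT 0 AND NOT 0)) IMPLIES (1 XOR (0 AND NOT 0))) -> 1
  row 9 [01001]: (((0 IMPLIES NOT 0) AND (NOT 1 AND NOT 0)) IMPLIES (1 XOR (0 AND NOT 1))) -> 1
  row 10 [01010]: (((0 IMPLIES NOT 1) AND (NOT 0 AND NOT 0)) IMPLIES (1 XOR (0 AND NOT 0))) -> 1
  row 11 [01011]: (((0 IMPLIES NOT 1) AND (NOT 1 AND NOT 0)) IMPLIES (1 XOR (0 AND NOT 1))) -> 1
  row 12 [01100]: (((0 IMPLIES NOT 0) AND (NOT 0 AND NOT 1)) IMPLIES (1 XOR (1 AND NOT 0))) -> 1
  row 13 [01101]: (((0 IMPLIES NOT 0) AND (NOT 1 AND NOT 1)) IMPLIES (1 XOR (1 AND NOT 1))) -> 1
  row 14 [01110]: (((0 IMPLIES NOT 1) AND (NOT 0 AND NOT 1)) IMPLIES (1 XOR (1 AND NOT 0))) -> 1
  row 15 [01111]: (((0 IMPLIES NOT 1) AND (NOT 1 AND NOT 1)) IMPLIES (1 XOR (1 AND NOT 1))) -> 1
  row 16 [10000]: (((1 IMPLIES NOT 0) AND (NOT 0 AND NOT 0)) IMPLIES (0 XOR (0 AND NOT 0))) -> 0
  row 17 [10001]: (((1 IMPLIES NOT 0) AND (NOT 1 AND NOT 0)) IMPLIES (0 XOR (0 AND NOT 1))) -> 1
  row 18 [10010]: (((1 IMPLIES NOT 1) AND (NOT 0 AND NOT 0)) IMPLIES (0 XOR (0 AND NOT 0))) -> 1
  row 19 [10011]: (((1 IMPLIES NOT 1) AND (NOT 1 AND NOT 0)) IMPLIES (0 XOR (0 AND NOT 1))) -> 1
  row 20 [10100]: (((1 IMPLIES NOT 0) AND (NOT 0 AND NOT 1)) IMPLIES (0 XOR (1 AND NOT 0))) -> 1
  row 21 [10101]: (((1 IMPLIES NOT 0) AND (NOT 1 AND NOT 1)) IMPLIES (0 XOR (1 AND NOT 1))) -> 1
  row 22 [10110]: (((1 IMPLIES NOT 1) AND (NOT 0 AND NOT 1)) IMPLIES (0 XOR (1 AND NOT 0))) -> 1
  row 23 [10111]: (((1 IMPLIES NOT 1) AND (NOT 1 AND NOT 1)) IMPLIES (0 XOR (1 AND NOT 1))) -> 1
  row 24 [11000]: (((1 IMPLIES NOT 0) AND (NOT 0 AND NOT 0)) IMPLIES (1 XOR (0 AND NOT 0))) -> 1
  row 25 [11001]: (((1 IMPLIES NOT 0) AND (NOT 1 AND NOT 0)) IMPLIES (1 XOR (0 AND NOT 1))) -> 1
  row 26 [11010]: (((1 IMPLIES NOT 1) AND (NOT 0 AND NOT 0)) IMPLIES (1 XOR (0 AND NOT 0))) -> 1
  row 27 [11011]: (((1 IMPLIES NOT 1) AND (NOT 1 AND NOT 0)) IMPLIES (1 XOR (0 AND NOT 1))) -> 1
  row 28 [11100]: (((1 IMPLIES NOT 0) AND (NOT 0 AND NOT 1)) IMPLIES (1 XOR (1 AND NOT 0))) -> 1
  row 29 [11101]: (((1 IMPLIES NOT 0) AND (NOT 1 AND NOT 1)) IMPLIES (1 XOR (1 AND NOT 1))) -> 1
  row 30 [11110]: (((1 IMPLIES NOT 1) AND (NOT 0 AND NOT 1)) IMPLIES (1 XOR (1 AND NOT 0))) -> 1
  row 31 [11111]: (((1 IMPLIES NOT 1) AND (NOT 1 AND NOT 1)) IMPLIES (1 XOR (1 AND NOT 1))) -> 1
Full result column, 4 rows per line (a,b,c fixed per line; d,e runs 00..11 left to right):
  rows 0-3 [a,b,c=000]: 0101  = hex 5
  rows 4-7 [a,b,c=001]: 1111  = hex F
  rows 8-11 [a,b,c=010]: 1111  = hex F
  rows 12-15 [a,b,c=011]: 1111  = hex F
  rows 16-19 [a,b,c=100]: 0111  = hex 7
  rows 20-23 [a,b,c=101]: 1111  = hex F
  rows 24-27 [a,b,c=110]: 1111  = hex F
  rows 28-31 [a,b,c=111]: 1111  = hex F
Output column (row 0 .. row 31) = 01011111111111110111111111111111
Output column grouped in 4s = 0101 1111 1111 1111 0111 1111 1111 1111 = 0x5FFF7FFF
Convert to decimal digit by digit (value = value*16 + digit):
  5 -> 5
  5*16 + 15 (F) = 95
  95*16 + 15 (F) = 1535
  1535*16 + 15 (F) = 24575
  24575*16 + 7 = 393207
  393207*16 + 15 (F) = 6291327
  6291327*16 + 15 (F) = 100661247
  100661247*16 + 15 (F) = 1610579967
Decimal = 1610579967

1610579967


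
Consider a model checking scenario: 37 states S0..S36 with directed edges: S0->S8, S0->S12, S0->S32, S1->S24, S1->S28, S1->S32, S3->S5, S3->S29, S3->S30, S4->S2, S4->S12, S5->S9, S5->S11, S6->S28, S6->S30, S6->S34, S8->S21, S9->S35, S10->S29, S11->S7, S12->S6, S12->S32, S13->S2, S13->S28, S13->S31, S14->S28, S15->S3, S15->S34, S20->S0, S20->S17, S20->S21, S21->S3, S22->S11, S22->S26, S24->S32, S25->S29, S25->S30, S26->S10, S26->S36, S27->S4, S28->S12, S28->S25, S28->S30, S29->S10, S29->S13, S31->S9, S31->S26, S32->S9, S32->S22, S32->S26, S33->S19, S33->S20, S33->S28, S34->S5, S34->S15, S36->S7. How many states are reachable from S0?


BFS from S0:
  layer 0: {S0}
  layer 1: {S8, S12, S32}
  layer 2: {S6, S9, S21, S22, S26}
  layer 3: {S3, S10, S11, S28, S30, S34, S35, S36}
  layer 4: {S5, S7, S15, S25, S29}
  layer 5: {S13}
  layer 6: {S2, S31}
Reachable set: {S0, S2, S3, S5, S6, S7, S8, S9, S10, S11, S12, S13, S15, S21, S22, S25, S26, S28, S29, S30, S31, S32, S34, S35, S36}
Count = 25

25


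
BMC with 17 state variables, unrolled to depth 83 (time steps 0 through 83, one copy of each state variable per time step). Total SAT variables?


BMC unrolls to depth k, creating one copy of each state var for steps 0..k.
Step count = 83 + 1 = 84 (steps 0 through 83)
Vars per step = 17
Total = 17 * 84 = 1428

1428


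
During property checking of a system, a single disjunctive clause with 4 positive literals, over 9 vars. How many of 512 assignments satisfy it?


Step 1: Total=2^9=512
Step 2: Unsat when all 4 false: 2^5=32
Step 3: Sat=512-32=480

480


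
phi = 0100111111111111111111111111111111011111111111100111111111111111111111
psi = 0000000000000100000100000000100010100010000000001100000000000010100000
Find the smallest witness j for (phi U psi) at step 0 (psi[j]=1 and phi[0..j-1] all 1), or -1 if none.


(phi U psi) at 0: need smallest j with psi[j]=1 and phi[i]=1 for all i in [0,j).
Scan from step 0:
  step 0: phi=0 -> phi-prefix broken from here
  step 13: psi=1 but phi already failed -> not a witness
  step 19: psi=1 but phi already failed -> not a witness
  step 28: psi=1 but phi already failed -> not a witness
  step 32: psi=1 but phi already failed -> not a witness
  step 34: psi=1 but phi already failed -> not a witness
  step 38: psi=1 but phi already failed -> not a witness
  step 48: psi=1 but phi already failed -> not a witness
  step 49: psi=1 but phi already failed -> not a witness
  step 62: psi=1 but phi already failed -> not a witness
  step 64: psi=1 but phi already failed -> not a witness
  end of trace: no witness -> -1
Witness step = -1

-1


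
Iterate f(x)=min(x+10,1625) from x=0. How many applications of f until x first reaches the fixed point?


Step 1: x=0, cap=1625, increment=10
Step 2: x grows by 10 each step until capped at 1625; fixed point is x=1625
Step 3: iterations = ceil(1625/10) = 163

163


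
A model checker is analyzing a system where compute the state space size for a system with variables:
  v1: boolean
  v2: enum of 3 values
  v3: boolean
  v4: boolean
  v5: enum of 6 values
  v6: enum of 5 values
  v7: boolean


State space = product of domain sizes of all variables.
Domain sizes:
  v1 (boolean): 2
  v2 (enum of 3 values): 3
  v3 (boolean): 2
  v4 (boolean): 2
  v5 (enum of 6 values): 6
  v6 (enum of 5 values): 5
  v7 (boolean): 2
Product = 2 * 3 * 2 * 2 * 6 * 5 * 2 = 1440

1440


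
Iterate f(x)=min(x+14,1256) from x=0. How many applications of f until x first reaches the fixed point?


Step 1: x=0, cap=1256, increment=14
Step 2: x grows by 14 each step until capped at 1256; fixed point is x=1256
Step 3: iterations = ceil(1256/14) = 90

90


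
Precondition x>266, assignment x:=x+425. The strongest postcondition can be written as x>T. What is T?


Formula: sp(P, x:=E) = exists old_x. (x = E[old_x/x]) AND P[old_x/x] (old_x is the value of x before the assignment; eliminate old_x by solving x = E[old_x/x] for old_x)
Step 1: Precondition P: x>266, i.e. old_x > 266
Step 2: Assignment gives x = old_x + 425, so old_x = x - 425
Step 3: Substitute into P: x - 425 > 266
Step 4: Simplify: x > 266+425 = 691

691


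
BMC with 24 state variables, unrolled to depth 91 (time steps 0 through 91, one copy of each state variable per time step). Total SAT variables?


BMC unrolls to depth k, creating one copy of each state var for steps 0..k.
Step count = 91 + 1 = 92 (steps 0 through 91)
Vars per step = 24
Total = 24 * 92 = 2208

2208


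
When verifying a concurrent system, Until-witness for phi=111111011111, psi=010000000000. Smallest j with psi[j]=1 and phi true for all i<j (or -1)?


(phi U psi) at 0: need smallest j with psi[j]=1 and phi[i]=1 for all i in [0,j).
Scan from step 0:
  step 0: phi=1, psi=0 -> continue
  step 1: psi=1 and phi held for [0,1) -> witness found
Witness step = 1

1


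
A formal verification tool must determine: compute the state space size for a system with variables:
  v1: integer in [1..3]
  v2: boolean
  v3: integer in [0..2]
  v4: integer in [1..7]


State space = product of domain sizes of all variables.
Domain sizes:
  v1 (integer in [1..3]): 3
  v2 (boolean): 2
  v3 (integer in [0..2]): 3
  v4 (integer in [1..7]): 7
Product = 3 * 2 * 3 * 7 = 126

126


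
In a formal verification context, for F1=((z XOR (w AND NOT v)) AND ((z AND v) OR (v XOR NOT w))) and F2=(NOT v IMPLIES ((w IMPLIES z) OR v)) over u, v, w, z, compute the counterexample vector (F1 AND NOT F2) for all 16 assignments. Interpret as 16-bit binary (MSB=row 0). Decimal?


F1 = ((z XOR (w AND NOT v)) AND ((z AND v) OR (v XOR NOT w)))
F2 = (NOT v IMPLIES ((w IMPLIES z) OR v))
Counterexample to F1=>F2 is where F1=1 and F2=0.
Evaluate each row (bits = u,v,w,z, MSB first):
  row 0 [0000]: F1=0 F2=1 -> F1&~F2 -> 0
  row 1 [0001]: F1=1 F2=1 -> F1&~F2 -> 0
  row 2 [0010]: F1=0 F2=0 -> F1&~F2 -> 0
  row 3 [0011]: F1=0 F2=1 -> F1&~F2 -> 0
  row 4 [0100]: F1=0 F2=1 -> F1&~F2 -> 0
  row 5 [0101]: F1=1 F2=1 -> F1&~F2 -> 0
  row 6 [0110]: F1=0 F2=1 -> F1&~F2 -> 0
  row 7 [0111]: F1=1 F2=1 -> F1&~F2 -> 0
  row 8 [1000]: F1=0 F2=1 -> F1&~F2 -> 0
  row 9 [1001]: F1=1 F2=1 -> F1&~F2 -> 0
  row 10 [1010]: F1=0 F2=0 -> F1&~F2 -> 0
  row 11 [1011]: F1=0 F2=1 -> F1&~F2 -> 0
  row 12 [1100]: F1=0 F2=1 -> F1&~F2 -> 0
  row 13 [1101]: F1=1 F2=1 -> F1&~F2 -> 0
  row 14 [1110]: F1=0 F2=1 -> F1&~F2 -> 0
  row 15 [1111]: F1=1 F2=1 -> F1&~F2 -> 0
Full result column, 4 rows per line (u,v fixed per line; w,z runs 00..11 left to right):
  rows 0-3 [u,v=00]: 0000  = hex 0
  rows 4-7 [u,v=01]: 0000  = hex 0
  rows 8-11 [u,v=10]: 0000  = hex 0
  rows 12-15 [u,v=11]: 0000  = hex 0
Counterexample vector (row 0 .. row 15) = 0000000000000000
Output column grouped in 4s = 0000 0000 0000 0000 = 0x0000
Convert to decimal digit by digit (value = value*16 + digit):
  0 -> 0
  0*16 + 0 = 0
  0*16 + 0 = 0
  0*16 + 0 = 0
Decimal = 0

0


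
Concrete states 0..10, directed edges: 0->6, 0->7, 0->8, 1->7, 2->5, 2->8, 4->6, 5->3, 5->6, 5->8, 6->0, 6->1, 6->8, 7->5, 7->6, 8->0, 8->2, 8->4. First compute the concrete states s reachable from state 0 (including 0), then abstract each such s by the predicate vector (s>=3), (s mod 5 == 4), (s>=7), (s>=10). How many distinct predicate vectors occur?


BFS from 0:
Concrete reachable: {0, 1, 2, 3, 4, 5, 6, 7, 8}
Abstract via predicates (s>=3), (s mod 5 == 4), (s>=7), (s>=10):
  (0,0,0,0) <- {0, 1, 2}
  (1,0,0,0) <- {3, 5, 6}
  (1,0,1,0) <- {7, 8}
  (1,1,0,0) <- {4}
Distinct abstract states = 4

4


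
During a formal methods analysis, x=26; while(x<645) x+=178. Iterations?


Step 1: x goes from 26 toward 645 by 178; the body runs while x<645, so iterations = ceil((bound-start)/step)
Step 2: Distance=619
Step 3: ceil(619/178)=4

4


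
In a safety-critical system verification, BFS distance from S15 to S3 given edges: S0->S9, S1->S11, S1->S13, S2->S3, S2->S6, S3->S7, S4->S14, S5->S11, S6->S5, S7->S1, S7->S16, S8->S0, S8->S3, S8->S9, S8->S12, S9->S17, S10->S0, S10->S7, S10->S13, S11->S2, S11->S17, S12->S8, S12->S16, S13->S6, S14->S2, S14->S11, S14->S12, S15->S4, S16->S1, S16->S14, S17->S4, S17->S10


BFS layer-by-layer from S15:
  dist 0: {S15}
  dist 1: {S4}
  dist 2: {S14}
  dist 3: {S2, S11, S12}
  dist 4: {S3, S6, S8, S16, S17}
  -> S3 reached at distance 4
Shortest path length = 4

4


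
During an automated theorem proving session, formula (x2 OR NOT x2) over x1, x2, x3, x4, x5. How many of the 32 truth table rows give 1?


Formula: (x2 OR NOT x2) over 5 vars (32 rows)
Evaluate each row (x1, x2, x3, x4, x5 as bits, MSB first):
  row 0 [00000]: (0 OR NOT 0) -> 1
  row 1 [00001]: (0 OR NOT 0) -> 1
  row 2 [00010]: (0 OR NOT 0) -> 1
  row 3 [00011]: (0 OR NOT 0) -> 1
  row 4 [00100]: (0 OR NOT 0) -> 1
  row 5 [00101]: (0 OR NOT 0) -> 1
  row 6 [00110]: (0 OR NOT 0) -> 1
  row 7 [00111]: (0 OR NOT 0) -> 1
  row 8 [01000]: (1 OR NOT 1) -> 1
  row 9 [01001]: (1 OR NOT 1) -> 1
  row 10 [01010]: (1 OR NOT 1) -> 1
  row 11 [01011]: (1 OR NOT 1) -> 1
  row 12 [01100]: (1 OR NOT 1) -> 1
  row 13 [01101]: (1 OR NOT 1) -> 1
  row 14 [01110]: (1 OR NOT 1) -> 1
  row 15 [01111]: (1 OR NOT 1) -> 1
  row 16 [10000]: (0 OR NOT 0) -> 1
  row 17 [10001]: (0 OR NOT 0) -> 1
  row 18 [10010]: (0 OR NOT 0) -> 1
  row 19 [10011]: (0 OR NOT 0) -> 1
  row 20 [10100]: (0 OR NOT 0) -> 1
  row 21 [10101]: (0 OR NOT 0) -> 1
  row 22 [10110]: (0 OR NOT 0) -> 1
  row 23 [10111]: (0 OR NOT 0) -> 1
  row 24 [11000]: (1 OR NOT 1) -> 1
  row 25 [11001]: (1 OR NOT 1) -> 1
  row 26 [11010]: (1 OR NOT 1) -> 1
  row 27 [11011]: (1 OR NOT 1) -> 1
  row 28 [11100]: (1 OR NOT 1) -> 1
  row 29 [11101]: (1 OR NOT 1) -> 1
  row 30 [11110]: (1 OR NOT 1) -> 1
  row 31 [11111]: (1 OR NOT 1) -> 1
Full result column, 8 rows per line (x1,x2 fixed per line; x3,x4,x5 runs 000..111 left to right):
  rows 0-7 [x1,x2=00]: 11111111  (ones: 8)
  rows 8-15 [x1,x2=01]: 11111111  (ones: 8)
  rows 16-23 [x1,x2=10]: 11111111  (ones: 8)
  rows 24-31 [x1,x2=11]: 11111111  (ones: 8)
Count of 1-rows = 8+8+8+8 = 32

32


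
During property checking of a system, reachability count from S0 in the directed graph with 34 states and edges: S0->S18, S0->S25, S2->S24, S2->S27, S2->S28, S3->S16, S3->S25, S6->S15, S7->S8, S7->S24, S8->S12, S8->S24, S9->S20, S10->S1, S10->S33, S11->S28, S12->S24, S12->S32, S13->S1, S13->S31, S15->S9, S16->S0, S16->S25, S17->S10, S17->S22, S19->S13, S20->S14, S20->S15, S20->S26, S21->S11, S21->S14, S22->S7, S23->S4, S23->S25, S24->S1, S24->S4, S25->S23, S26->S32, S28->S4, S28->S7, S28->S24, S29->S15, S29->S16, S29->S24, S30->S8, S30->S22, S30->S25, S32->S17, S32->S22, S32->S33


BFS from S0:
  layer 0: {S0}
  layer 1: {S18, S25}
  layer 2: {S23}
  layer 3: {S4}
Reachable set: {S0, S4, S18, S23, S25}
Count = 5

5


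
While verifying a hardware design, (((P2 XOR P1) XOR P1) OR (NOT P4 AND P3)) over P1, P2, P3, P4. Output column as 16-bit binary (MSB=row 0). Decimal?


Formula: (((P2 XOR P1) XOR P1) OR (NOT P4 AND P3)) over P1, P2, P3, P4 (16 rows)
Evaluate each row (bits = P1,P2,P3,P4, MSB first):
  row 0 [0000]: (((0 XOR 0) XOR 0) OR (NOT 0 AND 0)) -> 0
  row 1 [0001]: (((0 XOR 0) XOR 0) OR (NOT 1 AND 0)) -> 0
  row 2 [0010]: (((0 XOR 0) XOR 0) OR (NOT 0 AND 1)) -> 1
  row 3 [0011]: (((0 XOR 0) XOR 0) OR (NOT 1 AND 1)) -> 0
  row 4 [0100]: (((1 XOR 0) XOR 0) OR (NOT 0 AND 0)) -> 1
  row 5 [0101]: (((1 XOR 0) XOR 0) OR (NOT 1 AND 0)) -> 1
  row 6 [0110]: (((1 XOR 0) XOR 0) OR (NOT 0 AND 1)) -> 1
  row 7 [0111]: (((1 XOR 0) XOR 0) OR (NOT 1 AND 1)) -> 1
  row 8 [1000]: (((0 XOR 1) XOR 1) OR (NOT 0 AND 0)) -> 0
  row 9 [1001]: (((0 XOR 1) XOR 1) OR (NOT 1 AND 0)) -> 0
  row 10 [1010]: (((0 XOR 1) XOR 1) OR (NOT 0 AND 1)) -> 1
  row 11 [1011]: (((0 XOR 1) XOR 1) OR (NOT 1 AND 1)) -> 0
  row 12 [1100]: (((1 XOR 1) XOR 1) OR (NOT 0 AND 0)) -> 1
  row 13 [1101]: (((1 XOR 1) XOR 1) OR (NOT 1 AND 0)) -> 1
  row 14 [1110]: (((1 XOR 1) XOR 1) OR (NOT 0 AND 1)) -> 1
  row 15 [1111]: (((1 XOR 1) XOR 1) OR (NOT 1 AND 1)) -> 1
Full result column, 4 rows per line (P1,P2 fixed per line; P3,P4 runs 00..11 left to right):
  rows 0-3 [P1,P2=00]: 0010  = hex 2
  rows 4-7 [P1,P2=01]: 1111  = hex F
  rows 8-11 [P1,P2=10]: 0010  = hex 2
  rows 12-15 [P1,P2=11]: 1111  = hex F
Output column (row 0 .. row 15) = 0010111100101111
Output column grouped in 4s = 0010 1111 0010 1111 = 0x2F2F
Convert to decimal digit by digit (value = value*16 + digit):
  2 -> 2
  2*16 + 15 (F) = 47
  47*16 + 2 = 754
  754*16 + 15 (F) = 12079
Decimal = 12079

12079


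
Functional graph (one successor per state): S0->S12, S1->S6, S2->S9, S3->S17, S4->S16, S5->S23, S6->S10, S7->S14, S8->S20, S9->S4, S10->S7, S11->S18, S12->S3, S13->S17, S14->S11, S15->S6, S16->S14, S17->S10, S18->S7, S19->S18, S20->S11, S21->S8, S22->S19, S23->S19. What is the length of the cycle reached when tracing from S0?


Trace from S0 until a state repeats:
  S0 -> S12 -> S3 -> S17 -> S10 -> S7 -> S14 -> S11 -> S18 -> S7
S7 first seen at step 5, revisited at step 9.
Cycle length = 9 - 5 = 4

4


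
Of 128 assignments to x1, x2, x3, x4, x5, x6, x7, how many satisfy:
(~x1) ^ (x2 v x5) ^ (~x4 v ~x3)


CNF with 3 clauses over 7 vars (128 assignments).
An assignment satisfies CNF iff every clause has >=1 true literal.
Check each row (bits = x1,x2,x3,x4,x5,x6,x7; clause T/F shown):
  row 0 [0000000]: clauses=TFT -> 0
  row 1 [0000001]: clauses=TFT -> 0
  row 2 [0000010]: clauses=TFT -> 0
  row 3 [0000011]: clauses=TFT -> 0
  row 4 [0000100]: clauses=TTT -> 1
  (every remaining row is evaluated the same way; all 128 results are listed next)
Full result column, 8 rows per line (x1,x2,x3,x4 fixed per line; x5,x6,x7 runs 000..111 left to right):
  rows 0-7 [x1,x2,x3,x4=0000]: 00001111  (ones: 4)
  rows 8-15 [x1,x2,x3,x4=0001]: 00001111  (ones: 4)
  rows 16-23 [x1,x2,x3,x4=0010]: 00001111  (ones: 4)
  rows 24-31 [x1,x2,x3,x4=0011]: 00000000  (ones: 0)
  rows 32-39 [x1,x2,x3,x4=0100]: 11111111  (ones: 8)
  rows 40-47 [x1,x2,x3,x4=0101]: 11111111  (ones: 8)
  rows 48-55 [x1,x2,x3,x4=0110]: 11111111  (ones: 8)
  rows 56-63 [x1,x2,x3,x4=0111]: 00000000  (ones: 0)
  rows 64-71 [x1,x2,x3,x4=1000]: 00000000  (ones: 0)
  rows 72-79 [x1,x2,x3,x4=1001]: 00000000  (ones: 0)
  rows 80-87 [x1,x2,x3,x4=1010]: 00000000  (ones: 0)
  rows 88-95 [x1,x2,x3,x4=1011]: 00000000  (ones: 0)
  rows 96-103 [x1,x2,x3,x4=1100]: 00000000  (ones: 0)
  rows 104-111 [x1,x2,x3,x4=1101]: 00000000  (ones: 0)
  rows 112-119 [x1,x2,x3,x4=1110]: 00000000  (ones: 0)
  rows 120-127 [x1,x2,x3,x4=1111]: 00000000  (ones: 0)
Satisfying assignments = 4+4+4+0+8+8+8+0+0+0+0+0+0+0+0+0 = 36

36


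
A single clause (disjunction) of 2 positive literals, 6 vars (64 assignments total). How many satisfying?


Step 1: Total=2^6=64
Step 2: Unsat when all 2 false: 2^4=16
Step 3: Sat=64-16=48

48


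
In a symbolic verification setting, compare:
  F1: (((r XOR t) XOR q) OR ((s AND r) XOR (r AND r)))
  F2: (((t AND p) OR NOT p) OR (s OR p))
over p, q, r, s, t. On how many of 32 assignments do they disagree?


F1 = (((r XOR t) XOR q) OR ((s AND r) XOR (r AND r)))
F2 = (((t AND p) OR NOT p) OR (s OR p))
Evaluate both on each of 32 rows (bits = p,q,r,s,t):
  row 0 [00000]: F1=0 F2=1 (differ) -> 1
  row 1 [00001]: F1=1 F2=1 -> 0
  row 2 [00010]: F1=0 F2=1 (differ) -> 1
  row 3 [00011]: F1=1 F2=1 -> 0
  row 4 [00100]: F1=1 F2=1 -> 0
  row 5 [00101]: F1=1 F2=1 -> 0
  row 6 [00110]: F1=1 F2=1 -> 0
  row 7 [00111]: F1=0 F2=1 (differ) -> 1
  row 8 [01000]: F1=1 F2=1 -> 0
  row 9 [01001]: F1=0 F2=1 (differ) -> 1
  row 10 [01010]: F1=1 F2=1 -> 0
  row 11 [01011]: F1=0 F2=1 (differ) -> 1
  row 12 [01100]: F1=1 F2=1 -> 0
  row 13 [01101]: F1=1 F2=1 -> 0
  row 14 [01110]: F1=0 F2=1 (differ) -> 1
  row 15 [01111]: F1=1 F2=1 -> 0
  row 16 [10000]: F1=0 F2=1 (differ) -> 1
  row 17 [10001]: F1=1 F2=1 -> 0
  row 18 [10010]: F1=0 F2=1 (differ) -> 1
  row 19 [10011]: F1=1 F2=1 -> 0
  row 20 [10100]: F1=1 F2=1 -> 0
  row 21 [10101]: F1=1 F2=1 -> 0
  row 22 [10110]: F1=1 F2=1 -> 0
  row 23 [10111]: F1=0 F2=1 (differ) -> 1
  row 24 [11000]: F1=1 F2=1 -> 0
  row 25 [11001]: F1=0 F2=1 (differ) -> 1
  row 26 [11010]: F1=1 F2=1 -> 0
  row 27 [11011]: F1=0 F2=1 (differ) -> 1
  row 28 [11100]: F1=1 F2=1 -> 0
  row 29 [11101]: F1=1 F2=1 -> 0
  row 30 [11110]: F1=0 F2=1 (differ) -> 1
  row 31 [11111]: F1=1 F2=1 -> 0
Full result column, 8 rows per line (p,q fixed per line; r,s,t runs 000..111 left to right):
  rows 0-7 [p,q=00]: 10100001  (ones: 3)
  rows 8-15 [p,q=01]: 01010010  (ones: 3)
  rows 16-23 [p,q=10]: 10100001  (ones: 3)
  rows 24-31 [p,q=11]: 01010010  (ones: 3)
Disagreements = 3+3+3+3 = 12

12


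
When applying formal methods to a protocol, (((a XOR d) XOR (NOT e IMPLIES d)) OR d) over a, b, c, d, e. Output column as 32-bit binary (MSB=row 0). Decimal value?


Formula: (((a XOR d) XOR (NOT e IMPLIES d)) OR d) over a, b, c, d, e (32 rows)
Evaluate each row (bits = a,b,c,d,e, MSB first):
  row 0 [00000]: (((0 XOR 0) XOR (NOT 0 IMPLIES 0)) OR 0) -> 0
  row 1 [00001]: (((0 XOR 0) XOR (NOT 1 IMPLIES 0)) OR 0) -> 1
  row 2 [00010]: (((0 XOR 1) XOR (NOT 0 IMPLIES 1)) OR 1) -> 1
  row 3 [00011]: (((0 XOR 1) XOR (NOT 1 IMPLIES 1)) OR 1) -> 1
  row 4 [00100]: (((0 XOR 0) XOR (NOT 0 IMPLIES 0)) OR 0) -> 0
  row 5 [00101]: (((0 XOR 0) XOR (NOT 1 IMPLIES 0)) OR 0) -> 1
  row 6 [00110]: (((0 XOR 1) XOR (NOT 0 IMPLIES 1)) OR 1) -> 1
  row 7 [00111]: (((0 XOR 1) XOR (NOT 1 IMPLIES 1)) OR 1) -> 1
  row 8 [01000]: (((0 XOR 0) XOR (NOT 0 IMPLIES 0)) OR 0) -> 0
  row 9 [01001]: (((0 XOR 0) XOR (NOT 1 IMPLIES 0)) OR 0) -> 1
  row 10 [01010]: (((0 XOR 1) XOR (NOT 0 IMPLIES 1)) OR 1) -> 1
  row 11 [01011]: (((0 XOR 1) XOR (NOT 1 IMPLIES 1)) OR 1) -> 1
  row 12 [01100]: (((0 XOR 0) XOR (NOT 0 IMPLIES 0)) OR 0) -> 0
  row 13 [01101]: (((0 XOR 0) XOR (NOT 1 IMPLIES 0)) OR 0) -> 1
  row 14 [01110]: (((0 XOR 1) XOR (NOT 0 IMPLIES 1)) OR 1) -> 1
  row 15 [01111]: (((0 XOR 1) XOR (NOT 1 IMPLIES 1)) OR 1) -> 1
  row 16 [10000]: (((1 XOR 0) XOR (NOT 0 IMPLIES 0)) OR 0) -> 1
  row 17 [10001]: (((1 XOR 0) XOR (NOT 1 IMPLIES 0)) OR 0) -> 0
  row 18 [10010]: (((1 XOR 1) XOR (NOT 0 IMPLIES 1)) OR 1) -> 1
  row 19 [10011]: (((1 XOR 1) XOR (NOT 1 IMPLIES 1)) OR 1) -> 1
  row 20 [10100]: (((1 XOR 0) XOR (NOT 0 IMPLIES 0)) OR 0) -> 1
  row 21 [10101]: (((1 XOR 0) XOR (NOT 1 IMPLIES 0)) OR 0) -> 0
  row 22 [10110]: (((1 XOR 1) XOR (NOT 0 IMPLIES 1)) OR 1) -> 1
  row 23 [10111]: (((1 XOR 1) XOR (NOT 1 IMPLIES 1)) OR 1) -> 1
  row 24 [11000]: (((1 XOR 0) XOR (NOT 0 IMPLIES 0)) OR 0) -> 1
  row 25 [11001]: (((1 XOR 0) XOR (NOT 1 IMPLIES 0)) OR 0) -> 0
  row 26 [11010]: (((1 XOR 1) XOR (NOT 0 IMPLIES 1)) OR 1) -> 1
  row 27 [11011]: (((1 XOR 1) XOR (NOT 1 IMPLIES 1)) OR 1) -> 1
  row 28 [11100]: (((1 XOR 0) XOR (NOT 0 IMPLIES 0)) OR 0) -> 1
  row 29 [11101]: (((1 XOR 0) XOR (NOT 1 IMPLIES 0)) OR 0) -> 0
  row 30 [11110]: (((1 XOR 1) XOR (NOT 0 IMPLIES 1)) OR 1) -> 1
  row 31 [11111]: (((1 XOR 1) XOR (NOT 1 IMPLIES 1)) OR 1) -> 1
Full result column, 4 rows per line (a,b,c fixed per line; d,e runs 00..11 left to right):
  rows 0-3 [a,b,c=000]: 0111  = hex 7
  rows 4-7 [a,b,c=001]: 0111  = hex 7
  rows 8-11 [a,b,c=010]: 0111  = hex 7
  rows 12-15 [a,b,c=011]: 0111  = hex 7
  rows 16-19 [a,b,c=100]: 1011  = hex B
  rows 20-23 [a,b,c=101]: 1011  = hex B
  rows 24-27 [a,b,c=110]: 1011  = hex B
  rows 28-31 [a,b,c=111]: 1011  = hex B
Output column (row 0 .. row 31) = 01110111011101111011101110111011
Output column grouped in 4s = 0111 0111 0111 0111 1011 1011 1011 1011 = 0x7777BBBB
Convert to decimal digit by digit (value = value*16 + digit):
  7 -> 7
  7*16 + 7 = 119
  119*16 + 7 = 1911
  1911*16 + 7 = 30583
  30583*16 + 11 (B) = 489339
  489339*16 + 11 (B) = 7829435
  7829435*16 + 11 (B) = 125270971
  125270971*16 + 11 (B) = 2004335547
Decimal = 2004335547

2004335547


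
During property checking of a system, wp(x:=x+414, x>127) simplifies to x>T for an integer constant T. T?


Formula: wp(x:=E, P) = P[E/x] (substitute E for x in postcondition)
Step 1: Postcondition: x>127
Step 2: Substitute x+414 for x: x+414>127
Step 3: Solve for x: x > 127-414 = -287

-287


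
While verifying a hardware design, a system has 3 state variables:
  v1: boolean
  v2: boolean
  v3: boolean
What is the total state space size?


State space = product of domain sizes of all variables.
Domain sizes:
  v1 (boolean): 2
  v2 (boolean): 2
  v3 (boolean): 2
Product = 2 * 2 * 2 = 8

8


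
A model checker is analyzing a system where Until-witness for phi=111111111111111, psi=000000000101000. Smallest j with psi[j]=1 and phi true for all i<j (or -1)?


(phi U psi) at 0: need smallest j with psi[j]=1 and phi[i]=1 for all i in [0,j).
Scan from step 0:
  step 0: phi=1, psi=0 -> continue
  step 1: phi=1, psi=0 -> continue
  step 2: phi=1, psi=0 -> continue
  step 3: phi=1, psi=0 -> continue
  step 9: psi=1 and phi held for [0,9) -> witness found
Witness step = 9

9


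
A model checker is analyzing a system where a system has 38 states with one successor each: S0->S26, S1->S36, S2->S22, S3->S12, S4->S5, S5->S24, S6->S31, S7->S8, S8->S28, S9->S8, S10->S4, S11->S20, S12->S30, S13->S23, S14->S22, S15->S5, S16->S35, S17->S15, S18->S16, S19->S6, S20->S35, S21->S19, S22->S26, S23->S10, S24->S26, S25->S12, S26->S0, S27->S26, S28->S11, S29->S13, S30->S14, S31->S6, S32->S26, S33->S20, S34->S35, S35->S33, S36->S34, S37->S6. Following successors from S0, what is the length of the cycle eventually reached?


Trace from S0 until a state repeats:
  S0 -> S26 -> S0
S0 first seen at step 0, revisited at step 2.
Cycle length = 2 - 0 = 2

2


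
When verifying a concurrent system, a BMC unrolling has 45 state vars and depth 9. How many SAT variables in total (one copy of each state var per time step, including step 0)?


BMC unrolls to depth k, creating one copy of each state var for steps 0..k.
Step count = 9 + 1 = 10 (steps 0 through 9)
Vars per step = 45
Total = 45 * 10 = 450

450


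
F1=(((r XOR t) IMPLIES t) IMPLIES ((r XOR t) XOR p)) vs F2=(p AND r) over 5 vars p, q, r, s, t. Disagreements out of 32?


F1 = (((r XOR t) IMPLIES t) IMPLIES ((r XOR t) XOR p))
F2 = (p AND r)
Evaluate both on each of 32 rows (bits = p,q,r,s,t):
  row 0 [00000]: F1=0 F2=0 -> 0
  row 1 [00001]: F1=1 F2=0 (differ) -> 1
  row 2 [00010]: F1=0 F2=0 -> 0
  row 3 [00011]: F1=1 F2=0 (differ) -> 1
  row 4 [00100]: F1=1 F2=0 (differ) -> 1
  row 5 [00101]: F1=0 F2=0 -> 0
  row 6 [00110]: F1=1 F2=0 (differ) -> 1
  row 7 [00111]: F1=0 F2=0 -> 0
  row 8 [01000]: F1=0 F2=0 -> 0
  row 9 [01001]: F1=1 F2=0 (differ) -> 1
  row 10 [01010]: F1=0 F2=0 -> 0
  row 11 [01011]: F1=1 F2=0 (differ) -> 1
  row 12 [01100]: F1=1 F2=0 (differ) -> 1
  row 13 [01101]: F1=0 F2=0 -> 0
  row 14 [01110]: F1=1 F2=0 (differ) -> 1
  row 15 [01111]: F1=0 F2=0 -> 0
  row 16 [10000]: F1=1 F2=0 (differ) -> 1
  row 17 [10001]: F1=0 F2=0 -> 0
  row 18 [10010]: F1=1 F2=0 (differ) -> 1
  row 19 [10011]: F1=0 F2=0 -> 0
  row 20 [10100]: F1=1 F2=1 -> 0
  row 21 [10101]: F1=1 F2=1 -> 0
  row 22 [10110]: F1=1 F2=1 -> 0
  row 23 [10111]: F1=1 F2=1 -> 0
  row 24 [11000]: F1=1 F2=0 (differ) -> 1
  row 25 [11001]: F1=0 F2=0 -> 0
  row 26 [11010]: F1=1 F2=0 (differ) -> 1
  row 27 [11011]: F1=0 F2=0 -> 0
  row 28 [11100]: F1=1 F2=1 -> 0
  row 29 [11101]: F1=1 F2=1 -> 0
  row 30 [11110]: F1=1 F2=1 -> 0
  row 31 [11111]: F1=1 F2=1 -> 0
Full result column, 8 rows per line (p,q fixed per line; r,s,t runs 000..111 left to right):
  rows 0-7 [p,q=00]: 01011010  (ones: 4)
  rows 8-15 [p,q=01]: 01011010  (ones: 4)
  rows 16-23 [p,q=10]: 10100000  (ones: 2)
  rows 24-31 [p,q=11]: 10100000  (ones: 2)
Disagreements = 4+4+2+2 = 12

12
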